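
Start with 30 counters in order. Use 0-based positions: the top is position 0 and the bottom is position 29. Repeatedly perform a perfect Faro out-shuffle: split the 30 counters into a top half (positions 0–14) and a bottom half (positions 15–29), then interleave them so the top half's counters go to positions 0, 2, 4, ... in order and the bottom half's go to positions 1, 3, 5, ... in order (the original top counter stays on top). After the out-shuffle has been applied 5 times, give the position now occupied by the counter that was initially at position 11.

Track the counter's position through each out-shuffle:
11 → 22 → 15 → 1 → 2 → 4

4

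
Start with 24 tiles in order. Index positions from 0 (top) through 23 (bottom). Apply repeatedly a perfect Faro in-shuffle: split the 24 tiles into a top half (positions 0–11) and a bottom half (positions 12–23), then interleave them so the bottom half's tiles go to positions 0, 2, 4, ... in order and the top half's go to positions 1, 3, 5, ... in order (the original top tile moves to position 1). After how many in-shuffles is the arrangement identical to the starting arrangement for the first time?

The in-shuffle permutes the 24 positions with cycle lengths [4, 20].
Every tile is home exactly when every cycle has completed a whole number of laps, i.e. after lcm(4, 20) = 20 in-shuffles.

20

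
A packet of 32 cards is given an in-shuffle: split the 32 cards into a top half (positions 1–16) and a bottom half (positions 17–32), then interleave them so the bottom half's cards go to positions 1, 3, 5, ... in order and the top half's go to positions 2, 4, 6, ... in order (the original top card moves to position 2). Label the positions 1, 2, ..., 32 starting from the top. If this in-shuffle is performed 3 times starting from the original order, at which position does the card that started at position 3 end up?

24

Track the card's position through each in-shuffle:
3 → 6 → 12 → 24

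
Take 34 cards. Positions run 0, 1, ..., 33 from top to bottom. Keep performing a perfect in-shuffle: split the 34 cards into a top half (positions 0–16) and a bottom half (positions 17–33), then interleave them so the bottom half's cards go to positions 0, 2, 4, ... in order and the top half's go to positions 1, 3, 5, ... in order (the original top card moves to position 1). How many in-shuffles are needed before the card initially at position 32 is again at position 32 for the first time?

12

Follow position 32 under repeated in-shuffles:
32 → 30 → 26 → 18 → 2 → 5 → 11 → 23 → 12 → 25 → 16 → 33 → 32
It first returns after 12 in-shuffles.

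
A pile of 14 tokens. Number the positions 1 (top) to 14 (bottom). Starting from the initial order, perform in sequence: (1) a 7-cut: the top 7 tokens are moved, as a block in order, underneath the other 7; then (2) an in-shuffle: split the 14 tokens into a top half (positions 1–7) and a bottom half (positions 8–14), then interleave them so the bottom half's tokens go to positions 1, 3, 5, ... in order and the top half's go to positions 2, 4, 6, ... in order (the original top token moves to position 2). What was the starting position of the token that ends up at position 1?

1

Undo the operations in reverse order, starting from position 1:
  undo op 2 (in-shuffle, from bottom half): 1 ← 8
  undo op 1 (cut 7): 8 ← 1
So the token at position 1 came from original position 1.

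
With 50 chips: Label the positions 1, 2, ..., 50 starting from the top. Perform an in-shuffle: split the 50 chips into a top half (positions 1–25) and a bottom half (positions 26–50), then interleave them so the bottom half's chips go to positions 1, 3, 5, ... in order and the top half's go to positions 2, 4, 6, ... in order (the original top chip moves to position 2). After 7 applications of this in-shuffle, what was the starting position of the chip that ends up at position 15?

Work backwards from position 15, undoing one in-shuffle at a time:
15 ← 33 ← 42 ← 21 ← 36 ← 18 ← 9 ← 30
So the chip now at position 15 started at position 30.

30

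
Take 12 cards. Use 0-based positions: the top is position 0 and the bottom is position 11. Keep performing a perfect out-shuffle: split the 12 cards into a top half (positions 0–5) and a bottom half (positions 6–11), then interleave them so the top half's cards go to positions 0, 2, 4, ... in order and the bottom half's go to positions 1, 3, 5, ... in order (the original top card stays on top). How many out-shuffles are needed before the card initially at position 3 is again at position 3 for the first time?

10

Follow position 3 under repeated out-shuffles:
3 → 6 → 1 → 2 → 4 → 8 → 5 → 10 → 9 → 7 → 3
It first returns after 10 out-shuffles.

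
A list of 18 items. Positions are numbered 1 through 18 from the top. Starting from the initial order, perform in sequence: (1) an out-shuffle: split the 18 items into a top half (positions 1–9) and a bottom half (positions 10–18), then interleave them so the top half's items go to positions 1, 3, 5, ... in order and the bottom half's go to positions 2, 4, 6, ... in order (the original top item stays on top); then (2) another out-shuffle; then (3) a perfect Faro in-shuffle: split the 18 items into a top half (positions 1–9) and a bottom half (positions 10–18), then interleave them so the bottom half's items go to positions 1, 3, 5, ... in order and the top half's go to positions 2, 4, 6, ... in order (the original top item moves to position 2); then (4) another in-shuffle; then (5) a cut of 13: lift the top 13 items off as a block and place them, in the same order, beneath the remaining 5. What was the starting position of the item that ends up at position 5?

Undo the operations in reverse order, starting from position 5:
  undo op 5 (cut 13): 5 ← 18
  undo op 4 (in-shuffle, from top half): 18 ← 9
  undo op 3 (in-shuffle, from bottom half): 9 ← 14
  undo op 2 (out-shuffle, from bottom half): 14 ← 16
  undo op 1 (out-shuffle, from bottom half): 16 ← 17
So the item at position 5 came from original position 17.

17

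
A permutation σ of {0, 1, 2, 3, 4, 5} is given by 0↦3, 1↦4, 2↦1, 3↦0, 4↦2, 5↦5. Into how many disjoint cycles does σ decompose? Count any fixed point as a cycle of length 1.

3

Cycle decomposition: (0 3) (1 4 2) (5).
3 cycles.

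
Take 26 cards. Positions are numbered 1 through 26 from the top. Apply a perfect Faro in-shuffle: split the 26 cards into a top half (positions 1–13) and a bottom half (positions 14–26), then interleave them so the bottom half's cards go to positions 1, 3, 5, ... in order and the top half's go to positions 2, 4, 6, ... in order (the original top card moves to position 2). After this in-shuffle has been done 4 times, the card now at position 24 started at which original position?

15

Work backwards from position 24, undoing one in-shuffle at a time:
24 ← 12 ← 6 ← 3 ← 15
So the card now at position 24 started at position 15.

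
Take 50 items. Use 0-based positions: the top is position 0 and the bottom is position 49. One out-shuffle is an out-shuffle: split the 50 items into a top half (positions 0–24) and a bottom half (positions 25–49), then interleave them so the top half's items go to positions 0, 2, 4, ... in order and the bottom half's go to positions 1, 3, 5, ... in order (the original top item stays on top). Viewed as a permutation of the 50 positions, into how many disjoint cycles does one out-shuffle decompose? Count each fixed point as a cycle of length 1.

Trace each unvisited position around until it returns:
(0) (1 2 4 8 16 32 ... len 21) (3 6 12 24 48 47 ... len 21) (7 14 28) (21 42 35) (49)
6 cycles in total.

6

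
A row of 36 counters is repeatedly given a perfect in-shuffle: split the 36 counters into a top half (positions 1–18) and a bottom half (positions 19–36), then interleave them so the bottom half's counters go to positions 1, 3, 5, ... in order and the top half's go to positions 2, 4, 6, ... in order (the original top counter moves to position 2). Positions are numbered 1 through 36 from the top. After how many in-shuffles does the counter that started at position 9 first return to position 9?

36

Follow position 9 under repeated in-shuffles:
9 → 18 → 36 → 35 → 33 → 29 → 21 → 5 → ... → 9 (length 36)
It first returns after 36 in-shuffles.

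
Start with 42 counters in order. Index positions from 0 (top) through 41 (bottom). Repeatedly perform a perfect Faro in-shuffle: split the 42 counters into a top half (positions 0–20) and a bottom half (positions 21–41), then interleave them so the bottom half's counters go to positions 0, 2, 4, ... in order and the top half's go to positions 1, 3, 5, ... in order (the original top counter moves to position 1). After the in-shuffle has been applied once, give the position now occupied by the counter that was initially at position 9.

Track the counter's position through each in-shuffle:
9 → 19

19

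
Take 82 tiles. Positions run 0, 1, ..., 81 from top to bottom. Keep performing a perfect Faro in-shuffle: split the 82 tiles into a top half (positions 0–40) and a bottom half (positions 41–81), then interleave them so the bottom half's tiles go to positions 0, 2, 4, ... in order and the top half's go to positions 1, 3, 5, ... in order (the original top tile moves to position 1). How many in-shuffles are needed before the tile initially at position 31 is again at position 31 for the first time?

82

Follow position 31 under repeated in-shuffles:
31 → 63 → 44 → 6 → 13 → 27 → 55 → 28 → ... → 31 (length 82)
It first returns after 82 in-shuffles.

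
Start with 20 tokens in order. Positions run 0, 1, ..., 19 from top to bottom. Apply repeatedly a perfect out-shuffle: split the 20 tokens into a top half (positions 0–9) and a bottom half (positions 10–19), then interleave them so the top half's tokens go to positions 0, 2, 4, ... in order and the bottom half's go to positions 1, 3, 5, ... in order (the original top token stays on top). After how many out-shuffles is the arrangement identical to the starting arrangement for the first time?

18

The out-shuffle permutes the 20 positions with cycle lengths [1, 1, 18].
Every token is home exactly when every cycle has completed a whole number of laps, i.e. after lcm(1, 18) = 18 out-shuffles.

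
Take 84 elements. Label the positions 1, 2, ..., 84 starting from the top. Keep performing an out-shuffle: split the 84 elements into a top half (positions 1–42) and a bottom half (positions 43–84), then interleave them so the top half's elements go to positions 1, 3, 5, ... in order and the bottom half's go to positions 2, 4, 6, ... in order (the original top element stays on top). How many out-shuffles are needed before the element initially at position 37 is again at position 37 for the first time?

82

Follow position 37 under repeated out-shuffles:
37 → 73 → 62 → 40 → 79 → 74 → 64 → 44 → ... → 37 (length 82)
It first returns after 82 out-shuffles.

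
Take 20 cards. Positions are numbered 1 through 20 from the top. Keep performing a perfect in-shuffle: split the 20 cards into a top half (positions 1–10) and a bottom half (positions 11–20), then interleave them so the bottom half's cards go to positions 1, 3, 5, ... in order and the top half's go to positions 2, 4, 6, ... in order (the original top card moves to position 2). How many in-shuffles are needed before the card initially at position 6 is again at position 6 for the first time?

Follow position 6 under repeated in-shuffles:
6 → 12 → 3 → 6
It first returns after 3 in-shuffles.

3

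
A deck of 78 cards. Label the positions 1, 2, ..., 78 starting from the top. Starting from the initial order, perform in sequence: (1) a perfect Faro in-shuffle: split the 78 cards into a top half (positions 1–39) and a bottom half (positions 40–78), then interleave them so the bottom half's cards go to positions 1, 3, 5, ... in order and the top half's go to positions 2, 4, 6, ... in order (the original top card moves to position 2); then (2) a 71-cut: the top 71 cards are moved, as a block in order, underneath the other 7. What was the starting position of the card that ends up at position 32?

Undo the operations in reverse order, starting from position 32:
  undo op 2 (cut 71): 32 ← 25
  undo op 1 (in-shuffle, from bottom half): 25 ← 52
So the card at position 32 came from original position 52.

52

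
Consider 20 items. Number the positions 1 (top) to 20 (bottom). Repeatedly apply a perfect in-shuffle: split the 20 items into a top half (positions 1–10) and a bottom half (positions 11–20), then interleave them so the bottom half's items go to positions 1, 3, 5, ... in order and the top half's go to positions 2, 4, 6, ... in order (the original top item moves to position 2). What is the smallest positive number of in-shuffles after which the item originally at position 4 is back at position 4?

6

Follow position 4 under repeated in-shuffles:
4 → 8 → 16 → 11 → 1 → 2 → 4
It first returns after 6 in-shuffles.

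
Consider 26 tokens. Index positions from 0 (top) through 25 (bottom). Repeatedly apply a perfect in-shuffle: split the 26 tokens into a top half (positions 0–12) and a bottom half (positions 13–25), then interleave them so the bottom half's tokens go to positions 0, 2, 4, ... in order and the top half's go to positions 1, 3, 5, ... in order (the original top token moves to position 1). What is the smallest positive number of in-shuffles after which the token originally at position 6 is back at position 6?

18

Follow position 6 under repeated in-shuffles:
6 → 13 → 0 → 1 → 3 → 7 → 15 → 4 → 9 → 19 → 12 → 25 → 24 → 22 → 18 → 10 → 21 → 16 → 6
It first returns after 18 in-shuffles.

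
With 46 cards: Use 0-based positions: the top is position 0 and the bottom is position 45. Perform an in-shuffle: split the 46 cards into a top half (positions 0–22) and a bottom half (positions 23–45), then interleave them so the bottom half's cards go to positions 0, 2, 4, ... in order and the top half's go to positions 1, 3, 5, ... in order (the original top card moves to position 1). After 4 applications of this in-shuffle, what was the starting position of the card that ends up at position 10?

Work backwards from position 10, undoing one in-shuffle at a time:
10 ← 28 ← 37 ← 18 ← 32
So the card now at position 10 started at position 32.

32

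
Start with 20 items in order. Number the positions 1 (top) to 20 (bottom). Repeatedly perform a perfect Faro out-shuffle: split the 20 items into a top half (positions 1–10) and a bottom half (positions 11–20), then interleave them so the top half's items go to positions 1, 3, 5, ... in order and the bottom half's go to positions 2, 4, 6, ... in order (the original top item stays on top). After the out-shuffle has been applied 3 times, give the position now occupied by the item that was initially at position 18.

Track the item's position through each out-shuffle:
18 → 16 → 12 → 4

4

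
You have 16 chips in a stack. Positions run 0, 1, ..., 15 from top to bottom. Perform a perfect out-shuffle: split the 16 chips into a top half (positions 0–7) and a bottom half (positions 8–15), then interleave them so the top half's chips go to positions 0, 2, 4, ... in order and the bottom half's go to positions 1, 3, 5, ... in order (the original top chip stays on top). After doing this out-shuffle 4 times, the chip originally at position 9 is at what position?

Track the chip's position through each out-shuffle:
9 → 3 → 6 → 12 → 9

9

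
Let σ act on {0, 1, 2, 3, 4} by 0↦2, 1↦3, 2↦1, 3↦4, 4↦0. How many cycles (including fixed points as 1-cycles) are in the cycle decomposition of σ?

1

Cycle decomposition: (0 2 1 3 4).
1 cycle.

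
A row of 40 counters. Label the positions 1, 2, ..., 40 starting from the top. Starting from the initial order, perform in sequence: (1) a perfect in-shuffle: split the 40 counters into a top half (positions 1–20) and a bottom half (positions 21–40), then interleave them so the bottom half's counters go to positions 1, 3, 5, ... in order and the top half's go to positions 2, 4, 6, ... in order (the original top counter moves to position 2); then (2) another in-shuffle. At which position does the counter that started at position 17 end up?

27

Track the counter from position 17 forward through each operation:
  after op 1 (in-shuffle): 17 → 34
  after op 2 (in-shuffle): 34 → 27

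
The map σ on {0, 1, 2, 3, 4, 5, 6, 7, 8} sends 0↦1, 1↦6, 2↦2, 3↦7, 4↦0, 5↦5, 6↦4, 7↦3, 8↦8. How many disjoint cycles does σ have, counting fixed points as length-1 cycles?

Cycle decomposition: (0 1 6 4) (2) (3 7) (5) (8).
5 cycles.

5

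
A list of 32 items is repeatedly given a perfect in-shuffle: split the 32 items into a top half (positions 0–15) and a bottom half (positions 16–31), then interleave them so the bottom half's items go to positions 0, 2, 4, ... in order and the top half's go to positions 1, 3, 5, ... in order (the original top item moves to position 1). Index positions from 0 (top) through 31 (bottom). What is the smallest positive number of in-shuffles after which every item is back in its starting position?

The in-shuffle permutes the 32 positions with cycle lengths [2, 10, 10, 10].
Every item is home exactly when every cycle has completed a whole number of laps, i.e. after lcm(2, 10) = 10 in-shuffles.

10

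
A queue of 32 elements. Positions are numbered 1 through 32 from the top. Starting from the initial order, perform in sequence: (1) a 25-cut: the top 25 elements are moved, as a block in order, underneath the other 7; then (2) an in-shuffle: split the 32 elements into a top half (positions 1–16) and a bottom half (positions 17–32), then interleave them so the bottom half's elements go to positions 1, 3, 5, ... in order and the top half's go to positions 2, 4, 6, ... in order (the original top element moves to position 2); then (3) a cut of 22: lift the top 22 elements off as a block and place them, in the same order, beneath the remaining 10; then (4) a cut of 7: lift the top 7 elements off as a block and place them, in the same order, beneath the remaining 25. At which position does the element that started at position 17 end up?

18

Track the element from position 17 forward through each operation:
  after op 1 (cut 25): 17 → 24
  after op 2 (in-shuffle): 24 → 15
  after op 3 (cut 22): 15 → 25
  after op 4 (cut 7): 25 → 18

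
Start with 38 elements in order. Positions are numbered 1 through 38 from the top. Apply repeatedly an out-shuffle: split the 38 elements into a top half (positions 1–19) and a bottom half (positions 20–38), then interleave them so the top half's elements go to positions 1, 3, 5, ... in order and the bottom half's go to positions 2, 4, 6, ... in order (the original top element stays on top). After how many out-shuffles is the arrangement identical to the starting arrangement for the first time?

36

The out-shuffle permutes the 38 positions with cycle lengths [1, 1, 36].
Every element is home exactly when every cycle has completed a whole number of laps, i.e. after lcm(1, 36) = 36 out-shuffles.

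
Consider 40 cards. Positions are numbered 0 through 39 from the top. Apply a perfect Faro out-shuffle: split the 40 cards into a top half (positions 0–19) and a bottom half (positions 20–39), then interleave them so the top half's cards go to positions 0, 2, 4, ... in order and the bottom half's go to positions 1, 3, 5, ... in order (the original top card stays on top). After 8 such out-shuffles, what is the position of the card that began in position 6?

Track the card's position through each out-shuffle:
6 → 12 → 24 → 9 → 18 → 36 → 33 → 27 → 15

15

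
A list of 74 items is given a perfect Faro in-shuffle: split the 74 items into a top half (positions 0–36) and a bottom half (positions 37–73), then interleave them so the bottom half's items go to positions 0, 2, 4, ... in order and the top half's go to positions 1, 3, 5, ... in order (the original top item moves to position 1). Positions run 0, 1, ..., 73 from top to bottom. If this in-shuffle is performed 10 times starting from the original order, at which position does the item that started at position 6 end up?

Track the item's position through each in-shuffle:
6 → 13 → 27 → 55 → 36 → 73 → 72 → 70 → 66 → 58 → 42

42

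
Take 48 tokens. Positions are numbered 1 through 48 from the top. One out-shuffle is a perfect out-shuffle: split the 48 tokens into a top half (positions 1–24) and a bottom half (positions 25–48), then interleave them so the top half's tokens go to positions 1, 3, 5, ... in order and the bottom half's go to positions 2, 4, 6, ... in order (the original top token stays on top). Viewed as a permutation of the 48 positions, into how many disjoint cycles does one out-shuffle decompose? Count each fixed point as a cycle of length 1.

4

Trace each unvisited position around until it returns:
(1) (2 3 5 9 17 33 ... len 23) (6 11 21 41 34 20 ... len 23) (48)
4 cycles in total.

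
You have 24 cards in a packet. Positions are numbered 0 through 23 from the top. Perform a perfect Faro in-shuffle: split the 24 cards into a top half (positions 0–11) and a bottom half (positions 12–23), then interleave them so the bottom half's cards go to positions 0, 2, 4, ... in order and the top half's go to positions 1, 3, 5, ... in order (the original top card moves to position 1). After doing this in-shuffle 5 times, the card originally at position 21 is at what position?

Track the card's position through each in-shuffle:
21 → 18 → 12 → 0 → 1 → 3

3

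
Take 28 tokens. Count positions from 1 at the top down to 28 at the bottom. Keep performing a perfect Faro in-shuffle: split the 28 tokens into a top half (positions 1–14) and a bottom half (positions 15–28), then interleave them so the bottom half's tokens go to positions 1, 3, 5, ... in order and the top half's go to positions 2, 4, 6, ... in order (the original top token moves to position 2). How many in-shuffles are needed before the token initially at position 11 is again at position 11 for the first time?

28

Follow position 11 under repeated in-shuffles:
11 → 22 → 15 → 1 → 2 → 4 → 8 → 16 → ... → 11 (length 28)
It first returns after 28 in-shuffles.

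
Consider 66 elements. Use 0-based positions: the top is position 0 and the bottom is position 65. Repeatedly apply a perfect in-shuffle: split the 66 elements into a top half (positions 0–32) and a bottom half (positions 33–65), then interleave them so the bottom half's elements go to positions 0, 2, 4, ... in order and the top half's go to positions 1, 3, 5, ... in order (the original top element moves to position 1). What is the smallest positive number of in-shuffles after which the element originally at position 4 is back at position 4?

66

Follow position 4 under repeated in-shuffles:
4 → 9 → 19 → 39 → 12 → 25 → 51 → 36 → ... → 4 (length 66)
It first returns after 66 in-shuffles.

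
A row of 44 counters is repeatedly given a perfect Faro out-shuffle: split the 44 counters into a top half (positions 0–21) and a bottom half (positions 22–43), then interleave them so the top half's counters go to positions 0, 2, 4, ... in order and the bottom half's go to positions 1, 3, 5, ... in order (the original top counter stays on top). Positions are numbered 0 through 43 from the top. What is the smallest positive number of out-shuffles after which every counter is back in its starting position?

14

The out-shuffle permutes the 44 positions with cycle lengths [1, 1, 14, 14, 14].
Every counter is home exactly when every cycle has completed a whole number of laps, i.e. after lcm(1, 14) = 14 out-shuffles.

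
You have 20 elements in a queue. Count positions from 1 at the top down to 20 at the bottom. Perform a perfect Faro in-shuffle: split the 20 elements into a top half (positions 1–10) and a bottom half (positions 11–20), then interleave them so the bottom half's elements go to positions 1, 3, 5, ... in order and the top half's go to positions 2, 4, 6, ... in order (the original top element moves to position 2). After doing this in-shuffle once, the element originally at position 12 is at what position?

Track the element's position through each in-shuffle:
12 → 3

3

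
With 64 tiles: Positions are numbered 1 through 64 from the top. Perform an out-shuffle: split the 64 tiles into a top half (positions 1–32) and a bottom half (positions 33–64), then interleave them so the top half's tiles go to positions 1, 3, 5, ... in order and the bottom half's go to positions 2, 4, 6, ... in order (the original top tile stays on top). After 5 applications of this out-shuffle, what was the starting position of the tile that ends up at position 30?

Work backwards from position 30, undoing one out-shuffle at a time:
30 ← 47 ← 24 ← 44 ← 54 ← 59
So the tile now at position 30 started at position 59.

59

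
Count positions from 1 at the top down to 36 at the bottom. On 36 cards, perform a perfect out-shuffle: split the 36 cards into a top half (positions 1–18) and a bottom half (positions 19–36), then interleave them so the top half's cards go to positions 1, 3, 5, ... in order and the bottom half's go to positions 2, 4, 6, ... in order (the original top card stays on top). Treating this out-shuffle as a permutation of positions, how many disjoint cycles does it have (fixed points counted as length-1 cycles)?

Trace each unvisited position around until it returns:
(1) (2 3 5 9 17 33 ... len 12) (4 7 13 25 14 27 ... len 12) (6 11 21) (8 15 29 22) (16 31 26) (36)
7 cycles in total.

7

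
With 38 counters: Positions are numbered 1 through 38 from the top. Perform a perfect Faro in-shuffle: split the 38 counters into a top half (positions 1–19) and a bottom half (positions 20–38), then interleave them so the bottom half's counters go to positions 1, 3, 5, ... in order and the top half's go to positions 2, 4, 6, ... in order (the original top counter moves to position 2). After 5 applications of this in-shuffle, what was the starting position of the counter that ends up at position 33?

Work backwards from position 33, undoing one in-shuffle at a time:
33 ← 36 ← 18 ← 9 ← 24 ← 12
So the counter now at position 33 started at position 12.

12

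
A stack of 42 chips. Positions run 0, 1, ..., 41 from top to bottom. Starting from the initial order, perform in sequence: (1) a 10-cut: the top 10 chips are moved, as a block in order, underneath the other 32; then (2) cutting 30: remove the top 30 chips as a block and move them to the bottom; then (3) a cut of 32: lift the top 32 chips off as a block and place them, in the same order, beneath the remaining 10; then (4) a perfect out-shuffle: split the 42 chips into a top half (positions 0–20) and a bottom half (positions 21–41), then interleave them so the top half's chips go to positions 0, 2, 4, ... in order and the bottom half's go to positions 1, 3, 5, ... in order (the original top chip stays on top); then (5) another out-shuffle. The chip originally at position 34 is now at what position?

Track the chip from position 34 forward through each operation:
  after op 1 (cut 10): 34 → 24
  after op 2 (cut 30): 24 → 36
  after op 3 (cut 32): 36 → 4
  after op 4 (out-shuffle): 4 → 8
  after op 5 (out-shuffle): 8 → 16

16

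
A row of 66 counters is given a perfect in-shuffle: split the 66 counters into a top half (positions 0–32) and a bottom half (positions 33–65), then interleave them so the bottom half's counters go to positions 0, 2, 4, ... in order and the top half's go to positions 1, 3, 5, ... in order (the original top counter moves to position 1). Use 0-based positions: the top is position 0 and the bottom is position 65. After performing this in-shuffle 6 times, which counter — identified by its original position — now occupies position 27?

Work backwards from position 27, undoing one in-shuffle at a time:
27 ← 13 ← 6 ← 36 ← 51 ← 25 ← 12
So the counter now at position 27 started at position 12.

12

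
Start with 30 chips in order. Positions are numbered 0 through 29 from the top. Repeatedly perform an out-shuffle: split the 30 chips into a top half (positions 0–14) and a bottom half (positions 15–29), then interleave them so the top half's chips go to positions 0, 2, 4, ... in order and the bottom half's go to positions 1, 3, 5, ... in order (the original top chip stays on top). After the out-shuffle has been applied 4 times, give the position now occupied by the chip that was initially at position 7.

Track the chip's position through each out-shuffle:
7 → 14 → 28 → 27 → 25

25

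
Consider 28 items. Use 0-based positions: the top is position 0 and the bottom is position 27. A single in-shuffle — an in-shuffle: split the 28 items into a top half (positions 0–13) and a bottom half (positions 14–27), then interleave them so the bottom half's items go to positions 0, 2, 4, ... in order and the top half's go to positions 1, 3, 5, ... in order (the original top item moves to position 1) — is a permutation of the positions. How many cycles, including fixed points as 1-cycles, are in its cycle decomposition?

Trace each unvisited position around until it returns:
(0 1 3 7 15 2 ... len 28)
1 cycle in total.

1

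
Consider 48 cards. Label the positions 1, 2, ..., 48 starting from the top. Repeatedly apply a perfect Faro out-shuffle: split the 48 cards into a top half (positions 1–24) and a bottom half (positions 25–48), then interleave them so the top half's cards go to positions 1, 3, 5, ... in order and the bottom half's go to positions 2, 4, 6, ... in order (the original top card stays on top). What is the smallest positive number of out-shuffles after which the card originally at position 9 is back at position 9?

Follow position 9 under repeated out-shuffles:
9 → 17 → 33 → 18 → 35 → 22 → 43 → 38 → ... → 9 (length 23)
It first returns after 23 out-shuffles.

23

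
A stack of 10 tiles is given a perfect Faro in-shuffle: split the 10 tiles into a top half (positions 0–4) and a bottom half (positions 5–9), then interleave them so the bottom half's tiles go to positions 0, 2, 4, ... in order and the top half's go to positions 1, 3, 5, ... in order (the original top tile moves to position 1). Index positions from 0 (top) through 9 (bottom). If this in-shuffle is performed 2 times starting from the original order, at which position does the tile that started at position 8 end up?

2

Track the tile's position through each in-shuffle:
8 → 6 → 2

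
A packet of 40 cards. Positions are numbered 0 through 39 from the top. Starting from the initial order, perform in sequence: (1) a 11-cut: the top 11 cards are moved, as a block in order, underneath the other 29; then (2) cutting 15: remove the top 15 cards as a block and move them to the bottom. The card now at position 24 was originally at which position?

Undo the operations in reverse order, starting from position 24:
  undo op 2 (cut 15): 24 ← 39
  undo op 1 (cut 11): 39 ← 10
So the card at position 24 came from original position 10.

10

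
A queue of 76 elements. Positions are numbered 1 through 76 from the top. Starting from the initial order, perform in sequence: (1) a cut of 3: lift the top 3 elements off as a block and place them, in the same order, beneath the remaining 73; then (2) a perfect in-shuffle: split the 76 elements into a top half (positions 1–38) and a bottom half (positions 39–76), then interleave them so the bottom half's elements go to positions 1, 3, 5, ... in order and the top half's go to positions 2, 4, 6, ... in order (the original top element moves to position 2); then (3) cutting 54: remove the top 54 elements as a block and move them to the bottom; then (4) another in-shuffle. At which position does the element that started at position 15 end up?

Track the element from position 15 forward through each operation:
  after op 1 (cut 3): 15 → 12
  after op 2 (in-shuffle): 12 → 24
  after op 3 (cut 54): 24 → 46
  after op 4 (in-shuffle): 46 → 15

15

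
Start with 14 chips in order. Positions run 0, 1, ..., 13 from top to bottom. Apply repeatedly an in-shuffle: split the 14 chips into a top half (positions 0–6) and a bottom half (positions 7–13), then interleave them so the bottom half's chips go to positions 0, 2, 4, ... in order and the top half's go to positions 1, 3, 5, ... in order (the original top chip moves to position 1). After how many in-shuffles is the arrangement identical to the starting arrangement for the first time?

The in-shuffle permutes the 14 positions with cycle lengths [2, 4, 4, 4].
Every chip is home exactly when every cycle has completed a whole number of laps, i.e. after lcm(2, 4) = 4 in-shuffles.

4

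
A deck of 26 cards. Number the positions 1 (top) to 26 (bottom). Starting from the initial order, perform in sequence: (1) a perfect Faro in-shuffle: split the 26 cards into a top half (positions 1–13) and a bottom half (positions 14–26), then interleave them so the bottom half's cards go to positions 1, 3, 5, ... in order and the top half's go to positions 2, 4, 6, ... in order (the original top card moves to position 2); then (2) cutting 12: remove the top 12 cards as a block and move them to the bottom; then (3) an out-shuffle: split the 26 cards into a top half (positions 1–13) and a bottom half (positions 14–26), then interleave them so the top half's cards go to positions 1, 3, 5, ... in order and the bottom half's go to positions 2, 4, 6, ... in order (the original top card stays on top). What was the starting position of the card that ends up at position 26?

Undo the operations in reverse order, starting from position 26:
  undo op 3 (out-shuffle, from bottom half): 26 ← 26
  undo op 2 (cut 12): 26 ← 12
  undo op 1 (in-shuffle, from top half): 12 ← 6
So the card at position 26 came from original position 6.

6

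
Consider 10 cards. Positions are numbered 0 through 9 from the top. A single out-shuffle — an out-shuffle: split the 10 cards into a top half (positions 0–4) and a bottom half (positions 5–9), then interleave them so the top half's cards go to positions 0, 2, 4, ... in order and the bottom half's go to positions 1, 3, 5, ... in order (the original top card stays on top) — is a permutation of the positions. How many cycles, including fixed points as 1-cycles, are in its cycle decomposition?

4

Trace each unvisited position around until it returns:
(0) (1 2 4 8 7 5) (3 6) (9)
4 cycles in total.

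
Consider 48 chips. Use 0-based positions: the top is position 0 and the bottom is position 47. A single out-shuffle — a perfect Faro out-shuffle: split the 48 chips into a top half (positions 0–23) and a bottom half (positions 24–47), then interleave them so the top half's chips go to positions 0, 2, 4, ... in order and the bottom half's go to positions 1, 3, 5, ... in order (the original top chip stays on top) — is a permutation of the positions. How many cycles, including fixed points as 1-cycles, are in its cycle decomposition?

4

Trace each unvisited position around until it returns:
(0) (1 2 4 8 16 32 ... len 23) (5 10 20 40 33 19 ... len 23) (47)
4 cycles in total.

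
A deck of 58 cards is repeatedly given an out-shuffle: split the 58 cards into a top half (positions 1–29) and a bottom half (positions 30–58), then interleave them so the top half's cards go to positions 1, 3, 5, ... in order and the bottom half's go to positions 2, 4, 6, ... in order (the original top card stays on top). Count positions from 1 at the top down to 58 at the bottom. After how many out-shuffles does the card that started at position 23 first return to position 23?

Follow position 23 under repeated out-shuffles:
23 → 45 → 32 → 6 → 11 → 21 → 41 → 24 → 47 → 36 → 14 → 27 → 53 → 48 → 38 → 18 → 35 → 12 → 23
It first returns after 18 out-shuffles.

18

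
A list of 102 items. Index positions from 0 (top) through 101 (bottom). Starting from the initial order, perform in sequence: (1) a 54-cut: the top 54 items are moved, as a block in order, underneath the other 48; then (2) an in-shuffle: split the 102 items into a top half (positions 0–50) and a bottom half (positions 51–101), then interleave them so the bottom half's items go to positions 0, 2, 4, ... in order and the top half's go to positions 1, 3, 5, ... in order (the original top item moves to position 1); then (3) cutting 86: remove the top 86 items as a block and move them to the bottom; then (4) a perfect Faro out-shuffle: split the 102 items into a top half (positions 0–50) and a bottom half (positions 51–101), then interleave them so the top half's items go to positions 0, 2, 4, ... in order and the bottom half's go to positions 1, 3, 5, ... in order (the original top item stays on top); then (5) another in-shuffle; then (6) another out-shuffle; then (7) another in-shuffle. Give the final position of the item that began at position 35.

Track the item from position 35 forward through each operation:
  after op 1 (cut 54): 35 → 83
  after op 2 (in-shuffle): 83 → 64
  after op 3 (cut 86): 64 → 80
  after op 4 (out-shuffle): 80 → 59
  after op 5 (in-shuffle): 59 → 16
  after op 6 (out-shuffle): 16 → 32
  after op 7 (in-shuffle): 32 → 65

65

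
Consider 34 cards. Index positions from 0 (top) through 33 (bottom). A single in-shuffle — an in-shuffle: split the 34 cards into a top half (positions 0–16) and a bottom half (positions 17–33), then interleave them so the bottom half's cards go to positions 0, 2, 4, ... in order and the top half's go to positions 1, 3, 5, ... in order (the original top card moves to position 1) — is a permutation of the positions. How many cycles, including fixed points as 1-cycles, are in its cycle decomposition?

5

Trace each unvisited position around until it returns:
(0 1 3 7 15 31 ... len 12) (2 5 11 23 12 25 ... len 12) (4 9 19) (6 13 27 20) (14 29 24)
5 cycles in total.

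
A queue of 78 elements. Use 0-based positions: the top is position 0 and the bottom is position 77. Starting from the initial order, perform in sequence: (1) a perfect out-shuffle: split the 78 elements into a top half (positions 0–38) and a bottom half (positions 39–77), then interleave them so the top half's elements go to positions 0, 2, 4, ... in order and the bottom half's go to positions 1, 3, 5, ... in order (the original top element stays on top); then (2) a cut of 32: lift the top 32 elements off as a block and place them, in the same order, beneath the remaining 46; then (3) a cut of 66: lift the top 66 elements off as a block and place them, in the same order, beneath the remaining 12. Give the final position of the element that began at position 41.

63

Track the element from position 41 forward through each operation:
  after op 1 (out-shuffle): 41 → 5
  after op 2 (cut 32): 5 → 51
  after op 3 (cut 66): 51 → 63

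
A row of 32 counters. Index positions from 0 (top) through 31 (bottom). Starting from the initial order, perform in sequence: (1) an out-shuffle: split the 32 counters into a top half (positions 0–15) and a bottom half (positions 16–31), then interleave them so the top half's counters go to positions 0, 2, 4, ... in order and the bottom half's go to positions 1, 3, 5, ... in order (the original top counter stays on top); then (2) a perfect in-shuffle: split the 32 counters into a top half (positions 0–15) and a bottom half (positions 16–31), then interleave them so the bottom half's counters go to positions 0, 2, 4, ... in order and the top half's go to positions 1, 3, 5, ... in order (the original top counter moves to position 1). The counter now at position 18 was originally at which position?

Undo the operations in reverse order, starting from position 18:
  undo op 2 (in-shuffle, from bottom half): 18 ← 25
  undo op 1 (out-shuffle, from bottom half): 25 ← 28
So the counter at position 18 came from original position 28.

28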